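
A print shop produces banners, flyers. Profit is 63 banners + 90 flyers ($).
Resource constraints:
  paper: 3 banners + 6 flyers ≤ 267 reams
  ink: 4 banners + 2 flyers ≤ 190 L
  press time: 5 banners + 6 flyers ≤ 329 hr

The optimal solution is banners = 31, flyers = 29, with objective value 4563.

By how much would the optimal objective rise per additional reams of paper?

Check each constraint at x*: paper 267/267 (tight); ink 182/190 (slack 8); press time 329/329 (tight).
Slack constraints have shadow price 0 (complementary slackness).
Dual feasibility on the basic columns requires 3·y_paper + 5·y_press time = 63, 6·y_paper + 6·y_press time = 90.
→ y_paper = 6 and y_press time = 9.
Shadow price of paper = 6.

6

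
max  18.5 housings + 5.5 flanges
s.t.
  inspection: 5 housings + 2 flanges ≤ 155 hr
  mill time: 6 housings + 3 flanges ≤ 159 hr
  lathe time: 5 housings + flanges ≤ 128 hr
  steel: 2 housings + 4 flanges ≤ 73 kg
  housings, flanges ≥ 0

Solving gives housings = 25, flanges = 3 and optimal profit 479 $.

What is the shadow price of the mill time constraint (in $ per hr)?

1

Check each constraint at x*: inspection 131/155 (slack 24); mill time 159/159 (tight); lathe time 128/128 (tight); steel 62/73 (slack 11).
Since inspection, steel are not tight, their duals are 0.
From A_Bᵀ y = c: 6·y_mill time + 5·y_lathe time = 18.5; 3·y_mill time + 1·y_lathe time = 5.5.
This yields shadow prices y_mill time = 1, y_lathe time = 2.5.
Shadow price of mill time = 1.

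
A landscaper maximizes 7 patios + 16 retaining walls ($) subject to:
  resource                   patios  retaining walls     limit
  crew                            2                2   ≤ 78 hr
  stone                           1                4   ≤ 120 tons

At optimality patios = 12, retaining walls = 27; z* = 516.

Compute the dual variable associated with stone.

Check each constraint at x*: crew 78/78 (tight); stone 120/120 (tight).
Dual feasibility on the basic columns requires 2·y_crew + 1·y_stone = 7, 2·y_crew + 4·y_stone = 16.
→ y_crew = 2 and y_stone = 3.
Shadow price of stone = 3.

3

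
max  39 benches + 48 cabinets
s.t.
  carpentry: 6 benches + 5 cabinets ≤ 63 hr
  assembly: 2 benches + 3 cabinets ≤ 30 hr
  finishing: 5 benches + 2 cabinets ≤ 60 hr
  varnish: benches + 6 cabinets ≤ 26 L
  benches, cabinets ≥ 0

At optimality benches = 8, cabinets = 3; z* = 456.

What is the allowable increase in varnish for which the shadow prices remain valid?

Binding constraints: carpentry, varnish. The basis is B = [[6,5],[1,6]] with det 31.
Per unit increase in varnish, x* moves by d = (-0.1613, 0.1935).
The basis stays optimal until assembly becomes binding; allowable increase = 19.375 L.

19.375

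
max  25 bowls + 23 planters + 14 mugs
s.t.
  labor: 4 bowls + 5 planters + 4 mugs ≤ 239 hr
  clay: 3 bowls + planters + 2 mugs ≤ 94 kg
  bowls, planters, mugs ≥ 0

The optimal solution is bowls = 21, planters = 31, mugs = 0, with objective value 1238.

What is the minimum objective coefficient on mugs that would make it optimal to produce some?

At the optimum: labor uses 239 of 239 (binding); clay uses 94 of 94 (binding).
Dual feasibility on the basic columns requires 4·y_labor + 3·y_clay = 25, 5·y_labor + 1·y_clay = 23.
→ y_labor = 4 and y_clay = 3.
mugs enters the basis when its profit ≥ yᵀa₃ = 4·4 + 3·2 = 22.

22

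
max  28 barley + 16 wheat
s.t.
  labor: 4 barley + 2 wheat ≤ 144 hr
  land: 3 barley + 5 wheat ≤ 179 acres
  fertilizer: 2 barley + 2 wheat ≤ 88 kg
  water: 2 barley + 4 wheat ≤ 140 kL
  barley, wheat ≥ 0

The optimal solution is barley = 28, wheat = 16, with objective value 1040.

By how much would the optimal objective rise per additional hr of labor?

6

Binding: labor and fertilizer. Non-binding: land (15 unused), water (20 unused).
Since land, water are not tight, their duals are 0.
The binding rows give the dual system: 4·y_labor + 2·y_fertilizer = 28 and 2·y_labor + 2·y_fertilizer = 16.
Solving: y_labor = 6, y_fertilizer = 2.
Shadow price of labor = 6.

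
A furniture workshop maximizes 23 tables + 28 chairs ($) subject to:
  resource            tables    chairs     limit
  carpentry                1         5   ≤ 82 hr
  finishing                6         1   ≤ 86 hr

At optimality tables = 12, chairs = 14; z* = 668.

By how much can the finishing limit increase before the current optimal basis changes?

406

Binding constraints: carpentry, finishing. The basis is B = [[1,5],[6,1]] with det -29.
Per unit increase in finishing, x* moves by d = (0.1724, -0.0345).
The basis stays optimal until chairs reaches 0; allowable increase = 406 hr.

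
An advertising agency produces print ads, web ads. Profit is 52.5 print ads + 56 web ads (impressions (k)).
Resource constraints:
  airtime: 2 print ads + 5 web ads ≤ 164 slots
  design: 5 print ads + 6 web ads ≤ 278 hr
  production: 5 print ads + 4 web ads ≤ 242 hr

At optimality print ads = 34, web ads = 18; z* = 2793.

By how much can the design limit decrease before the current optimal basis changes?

Binding constraints: design, production. The basis is B = [[5,6],[5,4]] with det -10.
Per unit decrease in design, x* moves by d = (0.4, -0.5).
The basis stays optimal until web ads reaches 0; allowable decrease = 36 hr.

36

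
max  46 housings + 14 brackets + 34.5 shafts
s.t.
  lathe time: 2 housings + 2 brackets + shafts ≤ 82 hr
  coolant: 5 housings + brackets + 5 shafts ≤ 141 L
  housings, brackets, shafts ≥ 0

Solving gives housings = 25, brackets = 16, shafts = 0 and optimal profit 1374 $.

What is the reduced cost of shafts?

-8.5

At the optimum: lathe time uses 82 of 82 (binding); coolant uses 141 of 141 (binding).
The binding rows give the dual system: 2·y_lathe time + 5·y_coolant = 46 and 2·y_lathe time + 1·y_coolant = 14.
→ y_lathe time = 3 and y_coolant = 8.
Reduced cost of shafts: c₃ − yᵀa₃ = 34.5 − (3·1 + 8·5) = 34.5 − 43 = -8.5.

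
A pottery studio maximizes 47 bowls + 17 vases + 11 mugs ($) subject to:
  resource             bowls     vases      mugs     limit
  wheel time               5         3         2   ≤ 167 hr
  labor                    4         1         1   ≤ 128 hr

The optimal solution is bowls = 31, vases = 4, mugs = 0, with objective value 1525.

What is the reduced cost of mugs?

-3

At the optimum: wheel time uses 167 of 167 (binding); labor uses 128 of 128 (binding).
From A_Bᵀ y = c: 5·y_wheel time + 4·y_labor = 47; 3·y_wheel time + 1·y_labor = 17.
This yields shadow prices y_wheel time = 3, y_labor = 8.
Reduced cost of mugs: c₃ − yᵀa₃ = 11 − (3·2 + 8·1) = 11 − 14 = -3.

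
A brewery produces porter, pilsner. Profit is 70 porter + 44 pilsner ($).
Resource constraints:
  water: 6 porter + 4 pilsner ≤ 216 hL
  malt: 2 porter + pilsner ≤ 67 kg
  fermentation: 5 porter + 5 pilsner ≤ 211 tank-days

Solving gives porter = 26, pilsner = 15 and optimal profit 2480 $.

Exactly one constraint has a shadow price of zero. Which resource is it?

fermentation

water: 216/216 (binding)
malt: 67/67 (binding)
fermentation: 205/211 (slack 6)
By complementary slackness, a constraint with positive slack has shadow price 0 → fermentation.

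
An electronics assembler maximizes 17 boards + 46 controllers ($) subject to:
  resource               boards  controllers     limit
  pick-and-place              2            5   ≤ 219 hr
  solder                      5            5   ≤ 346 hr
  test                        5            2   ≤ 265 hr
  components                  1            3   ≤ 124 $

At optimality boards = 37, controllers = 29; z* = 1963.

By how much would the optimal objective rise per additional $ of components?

At the optimum: pick-and-place uses 219 of 219 (binding); solder uses 330 of 346 (slack = 16); test uses 243 of 265 (slack = 22); components uses 124 of 124 (binding).
By complementary slackness, y = 0 for the non-binding constraints.
From A_Bᵀ y = c: 2·y_pick-and-place + 1·y_components = 17; 5·y_pick-and-place + 3·y_components = 46.
This yields shadow prices y_pick-and-place = 5, y_components = 7.
Shadow price of components = 7.

7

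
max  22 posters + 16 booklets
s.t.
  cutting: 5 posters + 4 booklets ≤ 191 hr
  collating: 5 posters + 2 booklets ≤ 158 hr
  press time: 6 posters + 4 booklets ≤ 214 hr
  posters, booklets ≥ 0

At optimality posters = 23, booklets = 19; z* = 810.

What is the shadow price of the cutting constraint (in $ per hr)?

2

Check each constraint at x*: cutting 191/191 (tight); collating 153/158 (slack 5); press time 214/214 (tight).
Slack constraints have shadow price 0 (complementary slackness).
Dual feasibility on the basic columns requires 5·y_cutting + 6·y_press time = 22, 4·y_cutting + 4·y_press time = 16.
This yields shadow prices y_cutting = 2, y_press time = 2.
Shadow price of cutting = 2.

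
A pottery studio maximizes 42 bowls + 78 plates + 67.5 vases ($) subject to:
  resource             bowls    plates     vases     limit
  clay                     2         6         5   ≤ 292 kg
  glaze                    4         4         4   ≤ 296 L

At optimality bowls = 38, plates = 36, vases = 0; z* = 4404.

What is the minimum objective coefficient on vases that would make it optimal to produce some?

Both clay and glaze are binding at x*.
The binding rows give the dual system: 2·y_clay + 4·y_glaze = 42 and 6·y_clay + 4·y_glaze = 78.
→ y_clay = 9 and y_glaze = 6.
vases enters the basis when its profit ≥ yᵀa₃ = 9·5 + 6·4 = 69.

69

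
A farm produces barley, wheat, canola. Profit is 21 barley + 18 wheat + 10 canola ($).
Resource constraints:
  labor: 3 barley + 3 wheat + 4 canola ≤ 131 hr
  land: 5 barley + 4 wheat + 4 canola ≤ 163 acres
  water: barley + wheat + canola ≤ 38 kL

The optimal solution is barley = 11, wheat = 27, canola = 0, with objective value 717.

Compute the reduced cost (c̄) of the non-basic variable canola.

-8

At the optimum: labor uses 114 of 131 (slack = 17); land uses 163 of 163 (binding); water uses 38 of 38 (binding).
Since labor is not tight, its dual is 0.
Dual feasibility on the basic columns requires 5·y_land + 1·y_water = 21, 4·y_land + 1·y_water = 18.
This yields shadow prices y_land = 3, y_water = 6.
Reduced cost of canola: c₃ − yᵀa₃ = 10 − (3·4 + 6·1) = 10 − 18 = -8.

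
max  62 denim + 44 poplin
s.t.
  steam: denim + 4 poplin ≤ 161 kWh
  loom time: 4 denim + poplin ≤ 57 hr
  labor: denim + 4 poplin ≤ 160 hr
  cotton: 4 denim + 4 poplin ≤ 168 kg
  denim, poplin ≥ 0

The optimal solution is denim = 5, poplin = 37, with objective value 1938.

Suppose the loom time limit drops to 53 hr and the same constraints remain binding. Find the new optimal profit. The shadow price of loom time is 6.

Δb = -4, so new z* = 1938 + (6)·(-4) = 1938 − 24 = 1914.

1914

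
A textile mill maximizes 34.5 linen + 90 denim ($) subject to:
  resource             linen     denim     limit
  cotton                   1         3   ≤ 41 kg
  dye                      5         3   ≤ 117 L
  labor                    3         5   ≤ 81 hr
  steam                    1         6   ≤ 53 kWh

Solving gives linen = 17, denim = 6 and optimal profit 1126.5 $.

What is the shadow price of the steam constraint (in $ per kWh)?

7.5

Binding: labor and steam. Non-binding: cotton (6 unused), dye (14 unused).
Since cotton, dye are not tight, their duals are 0.
The binding rows give the dual system: 3·y_labor + 1·y_steam = 34.5 and 5·y_labor + 6·y_steam = 90.
This yields shadow prices y_labor = 9, y_steam = 7.5.
Shadow price of steam = 7.5.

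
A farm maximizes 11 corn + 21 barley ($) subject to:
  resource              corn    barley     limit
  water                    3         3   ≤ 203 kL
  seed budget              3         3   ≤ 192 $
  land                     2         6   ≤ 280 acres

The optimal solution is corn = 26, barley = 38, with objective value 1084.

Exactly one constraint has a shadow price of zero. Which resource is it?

water

water: 192/203 (slack 11)
seed budget: 192/192 (binding)
land: 280/280 (binding)
By complementary slackness, a constraint with positive slack has shadow price 0 → water.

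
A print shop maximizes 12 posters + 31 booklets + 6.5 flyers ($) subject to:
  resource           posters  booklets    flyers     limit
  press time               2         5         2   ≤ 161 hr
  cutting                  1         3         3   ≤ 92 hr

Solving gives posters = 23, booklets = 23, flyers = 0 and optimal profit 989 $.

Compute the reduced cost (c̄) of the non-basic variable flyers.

-9.5

Both press time and cutting are binding at x*.
Dual feasibility on the basic columns requires 2·y_press time + 1·y_cutting = 12, 5·y_press time + 3·y_cutting = 31.
→ y_press time = 5 and y_cutting = 2.
Reduced cost of flyers: c₃ − yᵀa₃ = 6.5 − (5·2 + 2·3) = 6.5 − 16 = -9.5.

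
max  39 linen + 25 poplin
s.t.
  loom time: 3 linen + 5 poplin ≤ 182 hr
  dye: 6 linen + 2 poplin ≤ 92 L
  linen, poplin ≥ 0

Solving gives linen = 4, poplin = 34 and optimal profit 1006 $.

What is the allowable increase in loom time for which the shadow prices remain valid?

Binding constraints: loom time, dye. The basis is B = [[3,5],[6,2]] with det -24.
Per unit increase in loom time, x* moves by d = (-0.0833, 0.25).
The basis stays optimal until linen reaches 0; allowable increase = 48 hr.

48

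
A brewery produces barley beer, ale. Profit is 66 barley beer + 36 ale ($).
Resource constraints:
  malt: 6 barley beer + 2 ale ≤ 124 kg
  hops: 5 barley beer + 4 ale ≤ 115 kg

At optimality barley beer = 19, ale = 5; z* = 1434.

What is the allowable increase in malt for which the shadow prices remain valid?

Binding constraints: malt, hops. The basis is B = [[6,2],[5,4]] with det 14.
Per unit increase in malt, x* moves by d = (0.2857, -0.3571).
The basis stays optimal until ale reaches 0; allowable increase = 14 kg.

14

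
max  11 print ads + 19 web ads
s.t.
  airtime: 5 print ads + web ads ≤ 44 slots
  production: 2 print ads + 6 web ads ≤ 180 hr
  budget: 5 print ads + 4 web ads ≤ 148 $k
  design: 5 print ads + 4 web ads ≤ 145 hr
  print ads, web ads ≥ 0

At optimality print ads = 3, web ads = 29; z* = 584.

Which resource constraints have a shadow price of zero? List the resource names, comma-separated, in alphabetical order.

budget, design

airtime: 44/44 (binding)
production: 180/180 (binding)
budget: 131/148 (slack 17)
design: 131/145 (slack 14)
By complementary slackness, a constraint with positive slack has shadow price 0 → budget, design.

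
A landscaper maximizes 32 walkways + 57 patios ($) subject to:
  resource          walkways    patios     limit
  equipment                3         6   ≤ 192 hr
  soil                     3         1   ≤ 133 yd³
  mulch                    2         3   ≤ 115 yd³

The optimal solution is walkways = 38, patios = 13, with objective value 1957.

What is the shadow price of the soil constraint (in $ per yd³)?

0

Check each constraint at x*: equipment 192/192 (tight); soil 127/133 (slack 6); mulch 115/115 (tight).
Since soil is not tight, its dual is 0.
The binding rows give the dual system: 3·y_equipment + 2·y_mulch = 32 and 6·y_equipment + 3·y_mulch = 57.
→ y_equipment = 6 and y_mulch = 7.
Shadow price of soil = 0.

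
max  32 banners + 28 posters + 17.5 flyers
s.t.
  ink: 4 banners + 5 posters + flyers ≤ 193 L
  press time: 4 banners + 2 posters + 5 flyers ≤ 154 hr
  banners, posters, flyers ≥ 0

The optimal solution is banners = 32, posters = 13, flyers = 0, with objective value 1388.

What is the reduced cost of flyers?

At the optimum: ink uses 193 of 193 (binding); press time uses 154 of 154 (binding).
From A_Bᵀ y = c: 4·y_ink + 4·y_press time = 32; 5·y_ink + 2·y_press time = 28.
This yields shadow prices y_ink = 4, y_press time = 4.
Reduced cost of flyers: c₃ − yᵀa₃ = 17.5 − (4·1 + 4·5) = 17.5 − 24 = -6.5.

-6.5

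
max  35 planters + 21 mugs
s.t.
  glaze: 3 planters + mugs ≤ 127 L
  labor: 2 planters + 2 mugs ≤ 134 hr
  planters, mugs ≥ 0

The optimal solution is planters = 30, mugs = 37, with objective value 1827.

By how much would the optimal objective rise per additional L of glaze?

7

Both glaze and labor are binding at x*.
From A_Bᵀ y = c: 3·y_glaze + 2·y_labor = 35; 1·y_glaze + 2·y_labor = 21.
Solving: y_glaze = 7, y_labor = 7.
Shadow price of glaze = 7.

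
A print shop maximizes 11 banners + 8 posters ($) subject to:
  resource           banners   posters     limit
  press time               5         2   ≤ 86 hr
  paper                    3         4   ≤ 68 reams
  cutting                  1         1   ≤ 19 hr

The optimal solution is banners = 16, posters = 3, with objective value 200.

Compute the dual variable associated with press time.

1

Binding: press time and cutting. Non-binding: paper (8 unused).
By complementary slackness, y = 0 for the non-binding constraint.
Dual feasibility on the basic columns requires 5·y_press time + 1·y_cutting = 11, 2·y_press time + 1·y_cutting = 8.
Solving: y_press time = 1, y_cutting = 6.
Shadow price of press time = 1.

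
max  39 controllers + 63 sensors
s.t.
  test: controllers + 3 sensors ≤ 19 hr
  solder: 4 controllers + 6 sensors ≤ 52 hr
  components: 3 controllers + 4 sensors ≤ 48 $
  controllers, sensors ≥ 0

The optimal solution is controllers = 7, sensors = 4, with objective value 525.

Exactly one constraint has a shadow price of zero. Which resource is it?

test: 19/19 (binding)
solder: 52/52 (binding)
components: 37/48 (slack 11)
By complementary slackness, a constraint with positive slack has shadow price 0 → components.

components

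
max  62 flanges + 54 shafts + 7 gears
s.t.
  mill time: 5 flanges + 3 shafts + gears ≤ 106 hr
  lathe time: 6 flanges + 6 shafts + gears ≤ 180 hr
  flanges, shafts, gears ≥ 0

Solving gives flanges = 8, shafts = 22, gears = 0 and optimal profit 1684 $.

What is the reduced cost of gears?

Both mill time and lathe time are binding at x*.
From A_Bᵀ y = c: 5·y_mill time + 6·y_lathe time = 62; 3·y_mill time + 6·y_lathe time = 54.
This yields shadow prices y_mill time = 4, y_lathe time = 7.
Reduced cost of gears: c₃ − yᵀa₃ = 7 − (4·1 + 7·1) = 7 − 11 = -4.

-4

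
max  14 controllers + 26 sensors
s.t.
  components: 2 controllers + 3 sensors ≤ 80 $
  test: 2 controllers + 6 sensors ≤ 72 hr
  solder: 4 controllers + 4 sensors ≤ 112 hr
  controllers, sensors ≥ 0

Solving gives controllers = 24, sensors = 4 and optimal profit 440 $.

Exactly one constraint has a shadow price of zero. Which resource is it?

components: 60/80 (slack 20)
test: 72/72 (binding)
solder: 112/112 (binding)
By complementary slackness, a constraint with positive slack has shadow price 0 → components.

components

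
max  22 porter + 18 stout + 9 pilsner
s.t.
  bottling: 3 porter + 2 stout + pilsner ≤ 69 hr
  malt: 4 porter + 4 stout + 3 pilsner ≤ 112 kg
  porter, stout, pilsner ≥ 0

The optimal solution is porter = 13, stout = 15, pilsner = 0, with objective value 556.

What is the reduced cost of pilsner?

Check each constraint at x*: bottling 69/69 (tight); malt 112/112 (tight).
Dual feasibility on the basic columns requires 3·y_bottling + 4·y_malt = 22, 2·y_bottling + 4·y_malt = 18.
→ y_bottling = 4 and y_malt = 2.5.
Reduced cost of pilsner: c₃ − yᵀa₃ = 9 − (4·1 + 2.5·3) = 9 − 11.5 = -2.5.

-2.5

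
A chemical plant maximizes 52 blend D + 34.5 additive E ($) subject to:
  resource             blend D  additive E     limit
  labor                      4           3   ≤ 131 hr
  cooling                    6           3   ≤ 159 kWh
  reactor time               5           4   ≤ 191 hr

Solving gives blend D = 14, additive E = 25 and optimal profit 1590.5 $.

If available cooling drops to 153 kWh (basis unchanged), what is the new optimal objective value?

Check each constraint at x*: labor 131/131 (tight); cooling 159/159 (tight); reactor time 170/191 (slack 21).
Since reactor time is not tight, its dual is 0.
From A_Bᵀ y = c: 4·y_labor + 6·y_cooling = 52; 3·y_labor + 3·y_cooling = 34.5.
Solving: y_labor = 8.5, y_cooling = 3.
Δz = y_cooling·Δb = 3 × (-6) = -18, so new z* = 1590.5 − 18 = 1572.5.

1572.5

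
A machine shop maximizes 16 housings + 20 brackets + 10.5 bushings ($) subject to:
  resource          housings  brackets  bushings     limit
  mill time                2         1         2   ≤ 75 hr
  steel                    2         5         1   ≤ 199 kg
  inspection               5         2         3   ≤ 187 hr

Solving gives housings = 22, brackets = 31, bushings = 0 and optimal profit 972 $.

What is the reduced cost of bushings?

-2.5

At the optimum: mill time uses 75 of 75 (binding); steel uses 199 of 199 (binding); inspection uses 172 of 187 (slack = 15).
By complementary slackness, y = 0 for the non-binding constraint.
From A_Bᵀ y = c: 2·y_mill time + 2·y_steel = 16; 1·y_mill time + 5·y_steel = 20.
Solving: y_mill time = 5, y_steel = 3.
Reduced cost of bushings: c₃ − yᵀa₃ = 10.5 − (5·2 + 3·1) = 10.5 − 13 = -2.5.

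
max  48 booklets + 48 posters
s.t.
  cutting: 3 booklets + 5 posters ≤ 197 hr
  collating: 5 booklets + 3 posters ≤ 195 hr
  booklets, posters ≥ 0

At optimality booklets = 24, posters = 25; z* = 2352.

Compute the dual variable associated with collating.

6

Check each constraint at x*: cutting 197/197 (tight); collating 195/195 (tight).
The binding rows give the dual system: 3·y_cutting + 5·y_collating = 48 and 5·y_cutting + 3·y_collating = 48.
→ y_cutting = 6 and y_collating = 6.
Shadow price of collating = 6.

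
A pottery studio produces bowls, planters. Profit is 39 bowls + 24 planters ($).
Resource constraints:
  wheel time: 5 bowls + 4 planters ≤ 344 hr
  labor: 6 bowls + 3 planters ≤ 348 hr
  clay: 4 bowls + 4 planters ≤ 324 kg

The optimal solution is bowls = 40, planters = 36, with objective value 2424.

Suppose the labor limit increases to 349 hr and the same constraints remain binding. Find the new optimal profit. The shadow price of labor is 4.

Δb = 1, so new z* = 2424 + (4)·(1) = 2424 + 4 = 2428.

2428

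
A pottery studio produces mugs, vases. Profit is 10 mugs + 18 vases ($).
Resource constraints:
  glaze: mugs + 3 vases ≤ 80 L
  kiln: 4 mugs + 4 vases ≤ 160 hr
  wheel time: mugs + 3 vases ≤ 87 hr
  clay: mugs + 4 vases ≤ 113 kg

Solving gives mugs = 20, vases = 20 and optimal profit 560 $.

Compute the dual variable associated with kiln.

1.5

At the optimum: glaze uses 80 of 80 (binding); kiln uses 160 of 160 (binding); wheel time uses 80 of 87 (slack = 7); clay uses 100 of 113 (slack = 13).
Slack constraints have shadow price 0 (complementary slackness).
From A_Bᵀ y = c: 1·y_glaze + 4·y_kiln = 10; 3·y_glaze + 4·y_kiln = 18.
→ y_glaze = 4 and y_kiln = 1.5.
Shadow price of kiln = 1.5.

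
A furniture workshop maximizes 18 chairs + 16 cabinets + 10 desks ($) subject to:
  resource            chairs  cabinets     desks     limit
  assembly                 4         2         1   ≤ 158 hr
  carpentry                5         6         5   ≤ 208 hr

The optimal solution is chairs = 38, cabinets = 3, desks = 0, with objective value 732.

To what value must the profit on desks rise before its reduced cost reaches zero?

12

At the optimum: assembly uses 158 of 158 (binding); carpentry uses 208 of 208 (binding).
Dual feasibility on the basic columns requires 4·y_assembly + 5·y_carpentry = 18, 2·y_assembly + 6·y_carpentry = 16.
This yields shadow prices y_assembly = 2, y_carpentry = 2.
desks enters the basis when its profit ≥ yᵀa₃ = 2·1 + 2·5 = 12.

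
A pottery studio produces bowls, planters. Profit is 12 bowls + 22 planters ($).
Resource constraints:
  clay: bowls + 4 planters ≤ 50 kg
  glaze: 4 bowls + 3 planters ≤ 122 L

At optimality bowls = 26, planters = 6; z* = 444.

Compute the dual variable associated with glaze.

Both clay and glaze are binding at x*.
The binding rows give the dual system: 1·y_clay + 4·y_glaze = 12 and 4·y_clay + 3·y_glaze = 22.
→ y_clay = 4 and y_glaze = 2.
Shadow price of glaze = 2.

2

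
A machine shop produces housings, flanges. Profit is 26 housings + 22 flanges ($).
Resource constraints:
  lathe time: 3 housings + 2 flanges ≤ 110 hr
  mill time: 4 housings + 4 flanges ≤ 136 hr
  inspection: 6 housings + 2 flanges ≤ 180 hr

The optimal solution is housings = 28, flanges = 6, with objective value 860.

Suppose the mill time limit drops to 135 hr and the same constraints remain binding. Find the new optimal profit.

855

Check each constraint at x*: lathe time 96/110 (slack 14); mill time 136/136 (tight); inspection 180/180 (tight).
Since lathe time is not tight, its dual is 0.
The binding rows give the dual system: 4·y_mill time + 6·y_inspection = 26 and 4·y_mill time + 2·y_inspection = 22.
Solving: y_mill time = 5, y_inspection = 1.
Δz = y_mill time·Δb = 5 × (-1) = -5, so new z* = 860 − 5 = 855.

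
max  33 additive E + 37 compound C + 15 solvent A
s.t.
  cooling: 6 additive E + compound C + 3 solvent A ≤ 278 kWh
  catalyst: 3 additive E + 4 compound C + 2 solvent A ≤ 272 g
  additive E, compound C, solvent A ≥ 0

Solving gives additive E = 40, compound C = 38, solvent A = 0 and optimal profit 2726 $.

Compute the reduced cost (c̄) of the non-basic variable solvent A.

At the optimum: cooling uses 278 of 278 (binding); catalyst uses 272 of 272 (binding).
The binding rows give the dual system: 6·y_cooling + 3·y_catalyst = 33 and 1·y_cooling + 4·y_catalyst = 37.
This yields shadow prices y_cooling = 1, y_catalyst = 9.
Reduced cost of solvent A: c₃ − yᵀa₃ = 15 − (1·3 + 9·2) = 15 − 21 = -6.

-6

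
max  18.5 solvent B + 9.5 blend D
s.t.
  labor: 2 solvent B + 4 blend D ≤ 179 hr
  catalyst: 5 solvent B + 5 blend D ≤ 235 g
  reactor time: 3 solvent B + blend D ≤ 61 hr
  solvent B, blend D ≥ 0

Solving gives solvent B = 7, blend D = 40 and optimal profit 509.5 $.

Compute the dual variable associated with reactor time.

4.5

Binding: catalyst and reactor time. Non-binding: labor (5 unused).
Since labor is not tight, its dual is 0.
From A_Bᵀ y = c: 5·y_catalyst + 3·y_reactor time = 18.5; 5·y_catalyst + 1·y_reactor time = 9.5.
→ y_catalyst = 1 and y_reactor time = 4.5.
Shadow price of reactor time = 4.5.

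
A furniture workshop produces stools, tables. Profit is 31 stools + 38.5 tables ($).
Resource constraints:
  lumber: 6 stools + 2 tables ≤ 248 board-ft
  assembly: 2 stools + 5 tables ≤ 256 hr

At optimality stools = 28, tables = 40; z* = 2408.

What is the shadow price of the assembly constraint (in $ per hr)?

6.5

At the optimum: lumber uses 248 of 248 (binding); assembly uses 256 of 256 (binding).
From A_Bᵀ y = c: 6·y_lumber + 2·y_assembly = 31; 2·y_lumber + 5·y_assembly = 38.5.
→ y_lumber = 3 and y_assembly = 6.5.
Shadow price of assembly = 6.5.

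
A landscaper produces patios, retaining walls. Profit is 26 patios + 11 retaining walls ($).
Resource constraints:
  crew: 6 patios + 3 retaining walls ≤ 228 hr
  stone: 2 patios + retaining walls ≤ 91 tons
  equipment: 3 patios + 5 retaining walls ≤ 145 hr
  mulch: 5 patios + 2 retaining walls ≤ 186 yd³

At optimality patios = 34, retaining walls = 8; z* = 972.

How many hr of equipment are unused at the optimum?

3

equipment used = 3·34 + 5·8 = 142; slack = 145 − 142 = 3.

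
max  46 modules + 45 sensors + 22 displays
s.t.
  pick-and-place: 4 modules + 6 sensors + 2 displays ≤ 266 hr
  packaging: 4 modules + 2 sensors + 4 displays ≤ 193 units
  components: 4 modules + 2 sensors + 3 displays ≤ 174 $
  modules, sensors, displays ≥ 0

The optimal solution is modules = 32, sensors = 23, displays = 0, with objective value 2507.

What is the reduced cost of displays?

Binding: pick-and-place and components. Non-binding: packaging (19 unused).
Slack constraints have shadow price 0 (complementary slackness).
The binding rows give the dual system: 4·y_pick-and-place + 4·y_components = 46 and 6·y_pick-and-place + 2·y_components = 45.
This yields shadow prices y_pick-and-place = 5.5, y_components = 6.
Reduced cost of displays: c₃ − yᵀa₃ = 22 − (5.5·2 + 6·3) = 22 − 29 = -7.

-7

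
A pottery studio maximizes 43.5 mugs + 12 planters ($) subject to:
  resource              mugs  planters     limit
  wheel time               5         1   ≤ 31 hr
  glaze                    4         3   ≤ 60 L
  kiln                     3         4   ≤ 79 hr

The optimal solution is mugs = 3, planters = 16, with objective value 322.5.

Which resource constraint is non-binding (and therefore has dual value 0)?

kiln

wheel time: 31/31 (binding)
glaze: 60/60 (binding)
kiln: 73/79 (slack 6)
By complementary slackness, a constraint with positive slack has shadow price 0 → kiln.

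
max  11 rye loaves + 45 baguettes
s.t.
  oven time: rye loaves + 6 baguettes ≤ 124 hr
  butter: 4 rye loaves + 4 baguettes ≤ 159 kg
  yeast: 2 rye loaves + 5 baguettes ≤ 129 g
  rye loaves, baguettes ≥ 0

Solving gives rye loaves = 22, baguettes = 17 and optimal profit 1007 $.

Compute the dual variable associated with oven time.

Binding: oven time and yeast. Non-binding: butter (3 unused).
Slack constraints have shadow price 0 (complementary slackness).
From A_Bᵀ y = c: 1·y_oven time + 2·y_yeast = 11; 6·y_oven time + 5·y_yeast = 45.
Solving: y_oven time = 5, y_yeast = 3.
Shadow price of oven time = 5.

5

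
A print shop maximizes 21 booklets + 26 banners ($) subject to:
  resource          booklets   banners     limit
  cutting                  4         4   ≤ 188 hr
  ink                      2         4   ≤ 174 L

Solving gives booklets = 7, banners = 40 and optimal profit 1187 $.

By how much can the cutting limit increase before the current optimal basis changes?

160

Binding constraints: cutting, ink. The basis is B = [[4,4],[2,4]] with det 8.
Per unit increase in cutting, x* moves by d = (0.5, -0.25).
The basis stays optimal until banners reaches 0; allowable increase = 160 hr.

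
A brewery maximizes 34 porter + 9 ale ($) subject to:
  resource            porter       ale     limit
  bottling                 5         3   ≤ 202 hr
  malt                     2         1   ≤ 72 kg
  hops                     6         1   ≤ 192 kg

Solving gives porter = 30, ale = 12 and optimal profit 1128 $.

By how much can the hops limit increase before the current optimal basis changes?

Binding constraints: malt, hops. The basis is B = [[2,1],[6,1]] with det -4.
Per unit increase in hops, x* moves by d = (0.25, -0.5).
The basis stays optimal until ale reaches 0; allowable increase = 24 kg.

24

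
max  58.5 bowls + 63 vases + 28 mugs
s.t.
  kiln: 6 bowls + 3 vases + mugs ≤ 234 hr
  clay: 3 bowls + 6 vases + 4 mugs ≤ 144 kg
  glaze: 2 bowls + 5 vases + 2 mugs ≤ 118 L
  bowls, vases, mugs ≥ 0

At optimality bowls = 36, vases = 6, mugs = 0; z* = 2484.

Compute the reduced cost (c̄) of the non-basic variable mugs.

-8

At the optimum: kiln uses 234 of 234 (binding); clay uses 144 of 144 (binding); glaze uses 102 of 118 (slack = 16).
By complementary slackness, y = 0 for the non-binding constraint.
From A_Bᵀ y = c: 6·y_kiln + 3·y_clay = 58.5; 3·y_kiln + 6·y_clay = 63.
Solving: y_kiln = 6, y_clay = 7.5.
Reduced cost of mugs: c₃ − yᵀa₃ = 28 − (6·1 + 7.5·4) = 28 − 36 = -8.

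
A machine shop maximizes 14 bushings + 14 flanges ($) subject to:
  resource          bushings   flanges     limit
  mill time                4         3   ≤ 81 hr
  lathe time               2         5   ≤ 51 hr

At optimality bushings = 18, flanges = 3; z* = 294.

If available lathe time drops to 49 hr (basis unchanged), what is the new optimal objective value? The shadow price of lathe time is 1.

Δb = -2, so new z* = 294 + (1)·(-2) = 294 − 2 = 292.

292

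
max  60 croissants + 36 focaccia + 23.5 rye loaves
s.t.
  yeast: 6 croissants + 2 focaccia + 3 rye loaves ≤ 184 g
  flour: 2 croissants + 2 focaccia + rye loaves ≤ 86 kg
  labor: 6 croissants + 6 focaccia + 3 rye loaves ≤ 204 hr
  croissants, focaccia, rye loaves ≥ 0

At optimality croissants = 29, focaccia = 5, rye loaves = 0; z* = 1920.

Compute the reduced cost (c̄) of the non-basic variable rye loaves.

-6.5

At the optimum: yeast uses 184 of 184 (binding); flour uses 68 of 86 (slack = 18); labor uses 204 of 204 (binding).
By complementary slackness, y = 0 for the non-binding constraint.
Dual feasibility on the basic columns requires 6·y_yeast + 6·y_labor = 60, 2·y_yeast + 6·y_labor = 36.
This yields shadow prices y_yeast = 6, y_labor = 4.
Reduced cost of rye loaves: c₃ − yᵀa₃ = 23.5 − (6·3 + 4·3) = 23.5 − 30 = -6.5.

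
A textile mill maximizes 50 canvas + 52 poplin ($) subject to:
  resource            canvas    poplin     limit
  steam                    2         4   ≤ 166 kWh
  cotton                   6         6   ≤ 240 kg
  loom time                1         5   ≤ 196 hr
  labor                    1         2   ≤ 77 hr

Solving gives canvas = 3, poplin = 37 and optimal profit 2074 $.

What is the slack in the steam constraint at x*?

steam used = 2·3 + 4·37 = 154; slack = 166 − 154 = 12.

12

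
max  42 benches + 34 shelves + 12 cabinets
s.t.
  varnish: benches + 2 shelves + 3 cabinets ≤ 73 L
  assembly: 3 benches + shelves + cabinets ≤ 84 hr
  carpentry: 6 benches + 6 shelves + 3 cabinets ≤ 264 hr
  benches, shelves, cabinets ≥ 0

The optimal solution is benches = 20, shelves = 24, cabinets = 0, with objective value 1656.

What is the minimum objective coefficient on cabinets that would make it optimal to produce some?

Check each constraint at x*: varnish 68/73 (slack 5); assembly 84/84 (tight); carpentry 264/264 (tight).
By complementary slackness, y = 0 for the non-binding constraint.
The binding rows give the dual system: 3·y_assembly + 6·y_carpentry = 42 and 1·y_assembly + 6·y_carpentry = 34.
Solving: y_assembly = 4, y_carpentry = 5.
cabinets enters the basis when its profit ≥ yᵀa₃ = 4·1 + 5·3 = 19.

19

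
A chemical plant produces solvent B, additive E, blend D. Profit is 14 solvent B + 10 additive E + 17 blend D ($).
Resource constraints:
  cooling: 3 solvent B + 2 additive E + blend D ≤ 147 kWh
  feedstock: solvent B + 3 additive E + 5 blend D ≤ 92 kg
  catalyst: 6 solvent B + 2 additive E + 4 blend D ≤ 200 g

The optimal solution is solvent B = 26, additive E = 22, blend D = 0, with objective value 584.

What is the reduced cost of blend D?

-1

At the optimum: cooling uses 122 of 147 (slack = 25); feedstock uses 92 of 92 (binding); catalyst uses 200 of 200 (binding).
By complementary slackness, y = 0 for the non-binding constraint.
Dual feasibility on the basic columns requires 1·y_feedstock + 6·y_catalyst = 14, 3·y_feedstock + 2·y_catalyst = 10.
This yields shadow prices y_feedstock = 2, y_catalyst = 2.
Reduced cost of blend D: c₃ − yᵀa₃ = 17 − (2·5 + 2·4) = 17 − 18 = -1.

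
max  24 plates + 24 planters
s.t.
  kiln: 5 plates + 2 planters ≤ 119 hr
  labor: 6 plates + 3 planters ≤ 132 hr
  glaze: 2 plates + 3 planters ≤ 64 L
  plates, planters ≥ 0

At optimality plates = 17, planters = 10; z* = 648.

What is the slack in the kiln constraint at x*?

kiln used = 5·17 + 2·10 = 105; slack = 119 − 105 = 14.

14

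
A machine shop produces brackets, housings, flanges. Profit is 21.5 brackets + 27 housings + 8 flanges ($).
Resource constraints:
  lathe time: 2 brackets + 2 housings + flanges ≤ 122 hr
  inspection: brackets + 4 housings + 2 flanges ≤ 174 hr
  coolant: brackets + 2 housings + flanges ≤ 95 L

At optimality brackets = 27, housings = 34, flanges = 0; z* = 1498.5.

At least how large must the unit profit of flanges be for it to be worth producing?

Binding: lathe time and coolant. Non-binding: inspection (11 unused).
Since inspection is not tight, its dual is 0.
The binding rows give the dual system: 2·y_lathe time + 1·y_coolant = 21.5 and 2·y_lathe time + 2·y_coolant = 27.
→ y_lathe time = 8 and y_coolant = 5.5.
flanges enters the basis when its profit ≥ yᵀa₃ = 8·1 + 5.5·1 = 13.5.

13.5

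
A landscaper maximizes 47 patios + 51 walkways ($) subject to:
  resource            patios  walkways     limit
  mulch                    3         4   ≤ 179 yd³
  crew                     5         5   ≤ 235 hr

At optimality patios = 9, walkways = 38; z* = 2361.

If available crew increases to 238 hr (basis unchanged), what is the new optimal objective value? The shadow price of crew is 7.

Δb = 3, so new z* = 2361 + (7)·(3) = 2361 + 21 = 2382.

2382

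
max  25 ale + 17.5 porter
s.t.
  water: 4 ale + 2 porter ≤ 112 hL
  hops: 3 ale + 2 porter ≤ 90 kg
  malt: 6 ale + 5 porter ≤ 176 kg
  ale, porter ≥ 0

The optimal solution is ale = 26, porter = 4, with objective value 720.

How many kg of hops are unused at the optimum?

hops used = 3·26 + 2·4 = 86; slack = 90 − 86 = 4.

4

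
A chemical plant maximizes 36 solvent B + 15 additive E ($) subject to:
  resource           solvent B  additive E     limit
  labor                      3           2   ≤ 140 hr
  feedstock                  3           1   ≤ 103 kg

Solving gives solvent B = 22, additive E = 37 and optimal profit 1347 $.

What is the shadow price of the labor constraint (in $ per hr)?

3

At the optimum: labor uses 140 of 140 (binding); feedstock uses 103 of 103 (binding).
The binding rows give the dual system: 3·y_labor + 3·y_feedstock = 36 and 2·y_labor + 1·y_feedstock = 15.
→ y_labor = 3 and y_feedstock = 9.
Shadow price of labor = 3.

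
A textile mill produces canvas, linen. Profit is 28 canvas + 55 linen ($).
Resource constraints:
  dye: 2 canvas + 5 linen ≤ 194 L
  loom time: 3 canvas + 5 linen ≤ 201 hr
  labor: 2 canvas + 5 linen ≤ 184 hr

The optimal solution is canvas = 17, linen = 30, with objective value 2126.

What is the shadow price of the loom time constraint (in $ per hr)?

Check each constraint at x*: dye 184/194 (slack 10); loom time 201/201 (tight); labor 184/184 (tight).
Since dye is not tight, its dual is 0.
The binding rows give the dual system: 3·y_loom time + 2·y_labor = 28 and 5·y_loom time + 5·y_labor = 55.
Solving: y_loom time = 6, y_labor = 5.
Shadow price of loom time = 6.

6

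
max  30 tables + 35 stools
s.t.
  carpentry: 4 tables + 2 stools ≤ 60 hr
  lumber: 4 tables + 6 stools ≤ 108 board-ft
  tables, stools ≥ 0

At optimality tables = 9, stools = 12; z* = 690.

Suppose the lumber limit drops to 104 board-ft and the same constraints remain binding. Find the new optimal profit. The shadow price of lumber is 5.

Δb = -4, so new z* = 690 + (5)·(-4) = 690 − 20 = 670.

670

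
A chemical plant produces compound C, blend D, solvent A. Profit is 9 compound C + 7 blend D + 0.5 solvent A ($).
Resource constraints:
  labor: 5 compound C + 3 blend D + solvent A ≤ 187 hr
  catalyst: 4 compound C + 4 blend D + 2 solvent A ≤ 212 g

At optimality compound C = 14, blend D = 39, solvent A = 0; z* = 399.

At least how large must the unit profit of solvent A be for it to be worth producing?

Both labor and catalyst are binding at x*.
The binding rows give the dual system: 5·y_labor + 4·y_catalyst = 9 and 3·y_labor + 4·y_catalyst = 7.
This yields shadow prices y_labor = 1, y_catalyst = 1.
solvent A enters the basis when its profit ≥ yᵀa₃ = 1·1 + 1·2 = 3.

3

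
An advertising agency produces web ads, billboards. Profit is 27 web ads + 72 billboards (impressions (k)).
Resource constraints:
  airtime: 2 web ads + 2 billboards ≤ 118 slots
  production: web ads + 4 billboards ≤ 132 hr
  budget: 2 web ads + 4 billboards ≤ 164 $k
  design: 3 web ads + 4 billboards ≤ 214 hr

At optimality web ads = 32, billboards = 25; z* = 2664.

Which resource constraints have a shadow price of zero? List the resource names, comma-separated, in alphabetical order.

airtime: 114/118 (slack 4)
production: 132/132 (binding)
budget: 164/164 (binding)
design: 196/214 (slack 18)
By complementary slackness, a constraint with positive slack has shadow price 0 → airtime, design.

airtime, design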